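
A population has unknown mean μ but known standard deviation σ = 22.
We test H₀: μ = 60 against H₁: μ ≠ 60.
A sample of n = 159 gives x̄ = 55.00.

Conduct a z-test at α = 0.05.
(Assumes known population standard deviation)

Answer: z = -2.8658, reject H₀

Derivation:
Standard error: SE = σ/√n = 22/√159 = 1.7447
z-statistic: z = (x̄ - μ₀)/SE = (55.00 - 60)/1.7447 = -2.8658
Critical value: ±1.960
p-value = 0.0042
Decision: reject H₀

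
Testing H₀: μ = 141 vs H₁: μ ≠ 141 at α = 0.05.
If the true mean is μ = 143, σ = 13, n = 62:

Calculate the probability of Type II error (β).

SE = σ/√n = 13/√62 = 1.6510
Critical values: μ₀ ± z_0.025×SE = 141 ± 1.960×1.6510
Acceptance region: (137.7640, 144.2360)
Under H₁ (μ = 143): z_high = (144.2360 - 143)/1.6510 = 0.7486, z_low = (137.7640 - 143)/1.6510 = -3.1714
β = P(not reject | H₁) = Φ(0.7486) - Φ(-3.1714) ≈ 0.7722

Answer: β ≈ 0.7722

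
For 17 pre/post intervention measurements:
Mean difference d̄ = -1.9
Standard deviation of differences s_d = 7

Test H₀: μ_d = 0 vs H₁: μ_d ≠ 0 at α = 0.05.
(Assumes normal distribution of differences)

df = n - 1 = 16
SE = s_d/√n = 7/√17 = 1.6977
t = d̄/SE = -1.9/1.6977 = -1.1192
Critical value: t_{0.025,16} = ±2.120
p-value ≈ 0.2796
Decision: fail to reject H₀

Answer: t = -1.1192, fail to reject H₀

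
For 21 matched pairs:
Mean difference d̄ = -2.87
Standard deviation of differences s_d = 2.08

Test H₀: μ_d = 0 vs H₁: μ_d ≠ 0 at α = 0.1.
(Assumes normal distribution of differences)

Answer: t = -6.3230, reject H₀

Derivation:
df = n - 1 = 20
SE = s_d/√n = 2.08/√21 = 0.4539
t = d̄/SE = -2.87/0.4539 = -6.3230
Critical value: t_{0.05,20} = ±1.725
p-value < 0.0001
Decision: reject H₀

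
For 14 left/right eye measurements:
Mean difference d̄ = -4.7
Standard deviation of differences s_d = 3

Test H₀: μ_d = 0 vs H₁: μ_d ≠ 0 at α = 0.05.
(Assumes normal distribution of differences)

Answer: t = -5.8618, reject H₀

Derivation:
df = n - 1 = 13
SE = s_d/√n = 3/√14 = 0.8018
t = d̄/SE = -4.7/0.8018 = -5.8618
Critical value: t_{0.025,13} = ±2.160
p-value ≈ 0.0001
Decision: reject H₀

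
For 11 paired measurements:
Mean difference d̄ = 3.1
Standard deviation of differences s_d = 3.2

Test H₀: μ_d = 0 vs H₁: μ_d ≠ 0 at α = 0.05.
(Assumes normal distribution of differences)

Answer: t = 3.2131, reject H₀

Derivation:
df = n - 1 = 10
SE = s_d/√n = 3.2/√11 = 0.9648
t = d̄/SE = 3.1/0.9648 = 3.2131
Critical value: t_{0.025,10} = ±2.228
p-value ≈ 0.0093
Decision: reject H₀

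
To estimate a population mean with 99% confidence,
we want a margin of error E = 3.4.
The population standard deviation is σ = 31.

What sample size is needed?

z_0.005 = 2.576
n = (z×σ/E)² = (2.576×31/3.4)²
n = 551.6419
Round up: n = 552

Answer: n = 552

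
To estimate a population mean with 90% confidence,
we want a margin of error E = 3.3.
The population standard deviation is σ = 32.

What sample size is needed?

Answer: n = 255

Derivation:
z_0.05 = 1.645
n = (z×σ/E)² = (1.645×32/3.3)²
n = 254.4508
Round up: n = 255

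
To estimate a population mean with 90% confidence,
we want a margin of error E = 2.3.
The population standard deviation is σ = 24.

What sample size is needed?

Answer: n = 295

Derivation:
z_0.05 = 1.645
n = (z×σ/E)² = (1.645×24/2.3)²
n = 294.6447
Round up: n = 295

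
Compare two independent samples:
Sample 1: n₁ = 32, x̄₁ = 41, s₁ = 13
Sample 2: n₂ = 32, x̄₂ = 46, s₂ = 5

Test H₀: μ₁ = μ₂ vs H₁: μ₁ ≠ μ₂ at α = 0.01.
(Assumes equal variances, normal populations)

Pooled variance: s²_p = [31×13² + 31×5²]/(62) = 97.0000
s_p = 9.8489
SE = s_p×√(1/n₁ + 1/n₂) = 9.8489×√(1/32 + 1/32) = 2.4622
t = (x̄₁ - x̄₂)/SE = (41 - 46)/2.4622 = -2.0307
df = 62, t-critical = ±2.657
Decision: fail to reject H₀

Answer: t = -2.0307, fail to reject H₀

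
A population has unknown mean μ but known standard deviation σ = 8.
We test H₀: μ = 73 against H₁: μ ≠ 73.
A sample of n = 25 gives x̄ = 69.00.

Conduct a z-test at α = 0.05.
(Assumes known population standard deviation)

Answer: z = -2.5000, reject H₀

Derivation:
Standard error: SE = σ/√n = 8/√25 = 1.6000
z-statistic: z = (x̄ - μ₀)/SE = (69.00 - 73)/1.6000 = -2.5000
Critical value: ±1.960
p-value = 0.0124
Decision: reject H₀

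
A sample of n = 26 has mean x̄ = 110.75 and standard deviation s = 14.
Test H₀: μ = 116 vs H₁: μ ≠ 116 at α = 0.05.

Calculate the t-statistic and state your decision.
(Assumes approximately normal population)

Answer: t = -1.9122, fail to reject H₀

Derivation:
df = n - 1 = 25
SE = s/√n = 14/√26 = 2.7456
t = (x̄ - μ₀)/SE = (110.75 - 116)/2.7456 = -1.9122
Critical value: t_{0.025,25} = ±2.060
p-value ≈ 0.0674
Decision: fail to reject H₀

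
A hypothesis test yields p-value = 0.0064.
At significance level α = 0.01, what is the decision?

Compare p-value to α:
0.0064 < 0.01
Decision: reject H₀

Answer: reject H₀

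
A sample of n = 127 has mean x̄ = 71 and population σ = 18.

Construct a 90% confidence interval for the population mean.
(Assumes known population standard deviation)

Answer: (68.3726, 73.6274)

Derivation:
Confidence level: 90%, α = 0.1
z_0.05 = 1.645
SE = σ/√n = 18/√127 = 1.5972
Margin of error = 1.645 × 1.5972 = 2.6274
CI: x̄ ± margin = 71 ± 2.6274
CI: (68.3726, 73.6274)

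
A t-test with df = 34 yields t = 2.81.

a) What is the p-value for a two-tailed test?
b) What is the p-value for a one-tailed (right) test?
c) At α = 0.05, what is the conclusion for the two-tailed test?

Using t-distribution with df = 34:
a) Two-tailed: p = 2×P(T > 2.81) = 0.0082
b) One-tailed: p = P(T > 2.81) = 0.0041
c) 0.0082 < 0.05, reject H₀

Answer: a) 0.0082, b) 0.0041, c) reject H₀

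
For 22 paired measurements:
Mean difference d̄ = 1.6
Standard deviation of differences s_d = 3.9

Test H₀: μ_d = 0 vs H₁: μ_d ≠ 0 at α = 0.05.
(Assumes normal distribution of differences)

Answer: t = 1.9242, fail to reject H₀

Derivation:
df = n - 1 = 21
SE = s_d/√n = 3.9/√22 = 0.8315
t = d̄/SE = 1.6/0.8315 = 1.9242
Critical value: t_{0.025,21} = ±2.080
p-value ≈ 0.0680
Decision: fail to reject H₀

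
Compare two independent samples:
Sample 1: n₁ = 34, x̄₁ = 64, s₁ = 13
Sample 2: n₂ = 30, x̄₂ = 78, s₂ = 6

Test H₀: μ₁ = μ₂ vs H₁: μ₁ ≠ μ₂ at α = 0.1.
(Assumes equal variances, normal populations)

Answer: t = -5.4085, reject H₀

Derivation:
Pooled variance: s²_p = [33×13² + 29×6²]/(62) = 106.7903
s_p = 10.3339
SE = s_p×√(1/n₁ + 1/n₂) = 10.3339×√(1/34 + 1/30) = 2.5885
t = (x̄₁ - x̄₂)/SE = (64 - 78)/2.5885 = -5.4085
df = 62, t-critical = ±1.670
Decision: reject H₀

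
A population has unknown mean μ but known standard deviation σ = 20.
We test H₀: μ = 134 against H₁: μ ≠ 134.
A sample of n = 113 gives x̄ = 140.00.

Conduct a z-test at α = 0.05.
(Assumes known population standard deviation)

Standard error: SE = σ/√n = 20/√113 = 1.8814
z-statistic: z = (x̄ - μ₀)/SE = (140.00 - 134)/1.8814 = 3.1891
Critical value: ±1.960
p-value = 0.0014
Decision: reject H₀

Answer: z = 3.1891, reject H₀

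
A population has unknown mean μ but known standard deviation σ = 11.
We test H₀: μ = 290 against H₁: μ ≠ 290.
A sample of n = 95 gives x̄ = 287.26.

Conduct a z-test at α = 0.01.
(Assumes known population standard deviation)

Answer: z = -2.4278, fail to reject H₀

Derivation:
Standard error: SE = σ/√n = 11/√95 = 1.1286
z-statistic: z = (x̄ - μ₀)/SE = (287.26 - 290)/1.1286 = -2.4278
Critical value: ±2.576
p-value = 0.0152
Decision: fail to reject H₀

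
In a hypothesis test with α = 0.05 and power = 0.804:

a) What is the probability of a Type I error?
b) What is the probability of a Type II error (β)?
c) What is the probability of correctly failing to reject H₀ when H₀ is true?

Answer: a) 0.05, b) 0.196, c) 0.95

Derivation:
a) Type I error probability = α = 0.05
b) Power = P(reject H₀ | H₁ true) = 1 - β = 0.804, so Type II error probability = β = 1 - Power = 0.196
c) P(fail to reject H₀ | H₀ true) = 1 - α = 0.95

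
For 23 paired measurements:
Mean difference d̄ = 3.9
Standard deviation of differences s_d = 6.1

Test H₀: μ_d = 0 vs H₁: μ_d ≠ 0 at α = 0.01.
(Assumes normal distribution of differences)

df = n - 1 = 22
SE = s_d/√n = 6.1/√23 = 1.2719
t = d̄/SE = 3.9/1.2719 = 3.0663
Critical value: t_{0.005,22} = ±2.819
p-value ≈ 0.0057
Decision: reject H₀

Answer: t = 3.0663, reject H₀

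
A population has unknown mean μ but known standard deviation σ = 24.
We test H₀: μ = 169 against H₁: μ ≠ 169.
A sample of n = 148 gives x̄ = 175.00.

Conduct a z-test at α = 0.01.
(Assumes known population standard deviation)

Standard error: SE = σ/√n = 24/√148 = 1.9728
z-statistic: z = (x̄ - μ₀)/SE = (175.00 - 169)/1.9728 = 3.0414
Critical value: ±2.576
p-value = 0.0024
Decision: reject H₀

Answer: z = 3.0414, reject H₀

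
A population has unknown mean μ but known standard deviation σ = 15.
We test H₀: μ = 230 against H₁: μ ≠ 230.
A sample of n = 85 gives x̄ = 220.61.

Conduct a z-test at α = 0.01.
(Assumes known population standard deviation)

Answer: z = -5.7714, reject H₀

Derivation:
Standard error: SE = σ/√n = 15/√85 = 1.6270
z-statistic: z = (x̄ - μ₀)/SE = (220.61 - 230)/1.6270 = -5.7714
Critical value: ±2.576
p-value < 0.0001
Decision: reject H₀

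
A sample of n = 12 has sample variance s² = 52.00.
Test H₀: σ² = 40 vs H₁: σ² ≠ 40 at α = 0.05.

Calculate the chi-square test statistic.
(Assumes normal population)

df = n - 1 = 11
χ² = (n-1)s²/σ₀² = 11×52.00/40 = 14.3000
Critical values: χ²_{0.975,11} = 3.816, χ²_{0.025,11} = 21.920
Rejection region: χ² < 3.816 or χ² > 21.920
Decision: fail to reject H₀

Answer: χ² = 14.3000, fail to reject H₀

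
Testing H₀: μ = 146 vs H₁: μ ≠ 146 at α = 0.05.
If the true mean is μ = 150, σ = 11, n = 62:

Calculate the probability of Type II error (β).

SE = σ/√n = 11/√62 = 1.3970
Critical values: μ₀ ± z_0.025×SE = 146 ± 1.960×1.3970
Acceptance region: (143.2619, 148.7381)
Under H₁ (μ = 150): z_high = (148.7381 - 150)/1.3970 = -0.9033, z_low = (143.2619 - 150)/1.3970 = -4.8233
β = P(not reject | H₁) = Φ(-0.9033) - Φ(-4.8233) ≈ 0.1832

Answer: β ≈ 0.1832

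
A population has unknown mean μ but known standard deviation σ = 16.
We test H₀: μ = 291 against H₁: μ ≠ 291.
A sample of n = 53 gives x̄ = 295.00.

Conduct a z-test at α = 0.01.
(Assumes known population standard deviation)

Standard error: SE = σ/√n = 16/√53 = 2.1978
z-statistic: z = (x̄ - μ₀)/SE = (295.00 - 291)/2.1978 = 1.8200
Critical value: ±2.576
p-value = 0.0688
Decision: fail to reject H₀

Answer: z = 1.8200, fail to reject H₀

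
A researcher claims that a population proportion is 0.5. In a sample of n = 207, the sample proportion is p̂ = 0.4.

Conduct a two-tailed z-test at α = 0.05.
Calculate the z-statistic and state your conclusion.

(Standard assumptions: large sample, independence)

Answer: z = -2.8775, reject H₀

Derivation:
H₀: p = 0.5, H₁: p ≠ 0.5
Standard error: SE = √(p₀(1-p₀)/n) = √(0.5×0.5/207) = 0.034752
z-statistic: z = (p̂ - p₀)/SE = (0.4 - 0.5)/0.034752 = -2.8775
Critical value: z_0.025 = ±1.960
p-value = 0.0040
Decision: reject H₀ at α = 0.05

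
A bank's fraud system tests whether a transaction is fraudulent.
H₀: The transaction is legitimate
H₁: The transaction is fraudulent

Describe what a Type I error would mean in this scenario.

Answer: Blocking a legitimate transaction as fraud

Derivation:
Type I error: rejecting H₀ when it is actually true (false positive).
Type II error: failing to reject H₀ when H₁ is actually true (false negative).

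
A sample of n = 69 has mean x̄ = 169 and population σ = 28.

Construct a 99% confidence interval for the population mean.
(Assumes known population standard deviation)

Confidence level: 99%, α = 0.01
z_0.005 = 2.576
SE = σ/√n = 28/√69 = 3.3708
Margin of error = 2.576 × 3.3708 = 8.6832
CI: x̄ ± margin = 169 ± 8.6832
CI: (160.3168, 177.6832)

Answer: (160.3168, 177.6832)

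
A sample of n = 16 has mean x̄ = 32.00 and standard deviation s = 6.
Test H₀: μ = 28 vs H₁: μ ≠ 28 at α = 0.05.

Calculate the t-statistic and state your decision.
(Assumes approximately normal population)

Answer: t = 2.6667, reject H₀

Derivation:
df = n - 1 = 15
SE = s/√n = 6/√16 = 1.5000
t = (x̄ - μ₀)/SE = (32.00 - 28)/1.5000 = 2.6667
Critical value: t_{0.025,15} = ±2.131
p-value ≈ 0.0176
Decision: reject H₀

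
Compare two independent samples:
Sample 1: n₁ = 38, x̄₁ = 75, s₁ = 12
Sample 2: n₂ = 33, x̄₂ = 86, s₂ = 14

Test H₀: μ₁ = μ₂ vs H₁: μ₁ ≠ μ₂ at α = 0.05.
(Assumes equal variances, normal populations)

Answer: t = -3.5654, reject H₀

Derivation:
Pooled variance: s²_p = [37×12² + 32×14²]/(69) = 168.1159
s_p = 12.9660
SE = s_p×√(1/n₁ + 1/n₂) = 12.9660×√(1/38 + 1/33) = 3.0852
t = (x̄₁ - x̄₂)/SE = (75 - 86)/3.0852 = -3.5654
df = 69, t-critical = ±1.995
Decision: reject H₀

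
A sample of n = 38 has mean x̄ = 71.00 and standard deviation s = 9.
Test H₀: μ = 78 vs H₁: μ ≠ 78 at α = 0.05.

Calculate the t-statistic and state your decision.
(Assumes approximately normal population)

Answer: t = -4.7945, reject H₀

Derivation:
df = n - 1 = 37
SE = s/√n = 9/√38 = 1.4600
t = (x̄ - μ₀)/SE = (71.00 - 78)/1.4600 = -4.7945
Critical value: t_{0.025,37} = ±2.026
p-value < 0.0001
Decision: reject H₀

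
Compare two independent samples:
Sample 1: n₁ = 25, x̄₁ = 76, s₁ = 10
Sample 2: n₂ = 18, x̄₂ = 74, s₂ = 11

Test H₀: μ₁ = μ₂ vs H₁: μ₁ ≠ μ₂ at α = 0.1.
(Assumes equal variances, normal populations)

Pooled variance: s²_p = [24×10² + 17×11²]/(41) = 108.7073
s_p = 10.4263
SE = s_p×√(1/n₁ + 1/n₂) = 10.4263×√(1/25 + 1/18) = 3.2230
t = (x̄₁ - x̄₂)/SE = (76 - 74)/3.2230 = 0.6205
df = 41, t-critical = ±1.683
Decision: fail to reject H₀

Answer: t = 0.6205, fail to reject H₀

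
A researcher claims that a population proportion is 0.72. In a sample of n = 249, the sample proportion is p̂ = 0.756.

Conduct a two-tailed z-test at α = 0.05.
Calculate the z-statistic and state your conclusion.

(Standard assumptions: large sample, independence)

H₀: p = 0.72, H₁: p ≠ 0.72
Standard error: SE = √(p₀(1-p₀)/n) = √(0.72×0.28/249) = 0.028454
z-statistic: z = (p̂ - p₀)/SE = (0.756 - 0.72)/0.028454 = 1.2652
Critical value: z_0.025 = ±1.960
p-value = 0.2058
Decision: fail to reject H₀ at α = 0.05

Answer: z = 1.2652, fail to reject H₀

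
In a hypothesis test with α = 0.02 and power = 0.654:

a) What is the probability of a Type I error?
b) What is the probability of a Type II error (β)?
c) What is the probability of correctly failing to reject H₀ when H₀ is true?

a) Type I error probability = α = 0.02
b) Power = P(reject H₀ | H₁ true) = 1 - β = 0.654, so Type II error probability = β = 1 - Power = 0.346
c) P(fail to reject H₀ | H₀ true) = 1 - α = 0.98

Answer: a) 0.02, b) 0.346, c) 0.98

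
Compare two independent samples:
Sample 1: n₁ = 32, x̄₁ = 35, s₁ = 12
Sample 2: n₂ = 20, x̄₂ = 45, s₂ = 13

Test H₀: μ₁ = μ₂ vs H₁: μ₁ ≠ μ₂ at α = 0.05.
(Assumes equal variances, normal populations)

Answer: t = -2.8316, reject H₀

Derivation:
Pooled variance: s²_p = [31×12² + 19×13²]/(50) = 153.5000
s_p = 12.3895
SE = s_p×√(1/n₁ + 1/n₂) = 12.3895×√(1/32 + 1/20) = 3.5316
t = (x̄₁ - x̄₂)/SE = (35 - 45)/3.5316 = -2.8316
df = 50, t-critical = ±2.009
Decision: reject H₀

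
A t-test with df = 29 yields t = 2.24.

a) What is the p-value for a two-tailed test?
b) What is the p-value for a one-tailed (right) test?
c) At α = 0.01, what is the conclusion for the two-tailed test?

Answer: a) 0.0329, b) 0.0165, c) fail to reject H₀

Derivation:
Using t-distribution with df = 29:
a) Two-tailed: p = 2×P(T > 2.24) = 0.0329
b) One-tailed: p = P(T > 2.24) = 0.0165
c) 0.0329 ≥ 0.01, fail to reject H₀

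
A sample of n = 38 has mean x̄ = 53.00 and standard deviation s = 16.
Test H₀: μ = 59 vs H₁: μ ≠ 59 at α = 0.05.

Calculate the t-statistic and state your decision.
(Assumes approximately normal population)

Answer: t = -2.3117, reject H₀

Derivation:
df = n - 1 = 37
SE = s/√n = 16/√38 = 2.5955
t = (x̄ - μ₀)/SE = (53.00 - 59)/2.5955 = -2.3117
Critical value: t_{0.025,37} = ±2.026
p-value ≈ 0.0265
Decision: reject H₀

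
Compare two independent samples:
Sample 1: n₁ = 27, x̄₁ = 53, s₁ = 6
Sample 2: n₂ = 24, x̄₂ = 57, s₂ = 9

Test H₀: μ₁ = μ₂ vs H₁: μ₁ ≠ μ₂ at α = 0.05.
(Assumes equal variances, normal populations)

Pooled variance: s²_p = [26×6² + 23×9²]/(49) = 57.1224
s_p = 7.5579
SE = s_p×√(1/n₁ + 1/n₂) = 7.5579×√(1/27 + 1/24) = 2.1203
t = (x̄₁ - x̄₂)/SE = (53 - 57)/2.1203 = -1.8865
df = 49, t-critical = ±2.010
Decision: fail to reject H₀

Answer: t = -1.8865, fail to reject H₀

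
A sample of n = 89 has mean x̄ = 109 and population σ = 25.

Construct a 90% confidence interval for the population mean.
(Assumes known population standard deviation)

Confidence level: 90%, α = 0.1
z_0.05 = 1.645
SE = σ/√n = 25/√89 = 2.6500
Margin of error = 1.645 × 2.6500 = 4.3593
CI: x̄ ± margin = 109 ± 4.3593
CI: (104.6407, 113.3593)

Answer: (104.6407, 113.3593)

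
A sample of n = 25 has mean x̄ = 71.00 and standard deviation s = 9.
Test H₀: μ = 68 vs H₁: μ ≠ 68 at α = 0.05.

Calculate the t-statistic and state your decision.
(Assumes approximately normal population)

df = n - 1 = 24
SE = s/√n = 9/√25 = 1.8000
t = (x̄ - μ₀)/SE = (71.00 - 68)/1.8000 = 1.6667
Critical value: t_{0.025,24} = ±2.064
p-value ≈ 0.1086
Decision: fail to reject H₀

Answer: t = 1.6667, fail to reject H₀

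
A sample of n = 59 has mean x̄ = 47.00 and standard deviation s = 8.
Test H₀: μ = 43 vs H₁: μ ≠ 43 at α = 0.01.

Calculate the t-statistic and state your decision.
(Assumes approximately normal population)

Answer: t = 3.8406, reject H₀

Derivation:
df = n - 1 = 58
SE = s/√n = 8/√59 = 1.0415
t = (x̄ - μ₀)/SE = (47.00 - 43)/1.0415 = 3.8406
Critical value: t_{0.005,58} = ±2.663
p-value ≈ 0.0003
Decision: reject H₀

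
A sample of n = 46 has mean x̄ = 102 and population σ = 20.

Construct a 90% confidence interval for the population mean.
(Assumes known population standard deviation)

Confidence level: 90%, α = 0.1
z_0.05 = 1.645
SE = σ/√n = 20/√46 = 2.9488
Margin of error = 1.645 × 2.9488 = 4.8508
CI: x̄ ± margin = 102 ± 4.8508
CI: (97.1492, 106.8508)

Answer: (97.1492, 106.8508)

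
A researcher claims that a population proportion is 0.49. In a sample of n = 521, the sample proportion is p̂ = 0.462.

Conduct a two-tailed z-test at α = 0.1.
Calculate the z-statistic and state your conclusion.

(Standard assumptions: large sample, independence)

H₀: p = 0.49, H₁: p ≠ 0.49
Standard error: SE = √(p₀(1-p₀)/n) = √(0.49×0.51/521) = 0.021901
z-statistic: z = (p̂ - p₀)/SE = (0.462 - 0.49)/0.021901 = -1.2785
Critical value: z_0.05 = ±1.645
p-value = 0.2011
Decision: fail to reject H₀ at α = 0.1

Answer: z = -1.2785, fail to reject H₀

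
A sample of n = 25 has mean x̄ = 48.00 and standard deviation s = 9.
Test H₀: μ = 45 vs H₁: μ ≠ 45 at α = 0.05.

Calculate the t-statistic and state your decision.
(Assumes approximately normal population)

df = n - 1 = 24
SE = s/√n = 9/√25 = 1.8000
t = (x̄ - μ₀)/SE = (48.00 - 45)/1.8000 = 1.6667
Critical value: t_{0.025,24} = ±2.064
p-value ≈ 0.1086
Decision: fail to reject H₀

Answer: t = 1.6667, fail to reject H₀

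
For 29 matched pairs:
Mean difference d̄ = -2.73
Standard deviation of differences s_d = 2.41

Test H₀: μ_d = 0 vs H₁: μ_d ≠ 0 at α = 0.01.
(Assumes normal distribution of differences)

Answer: t = -6.1006, reject H₀

Derivation:
df = n - 1 = 28
SE = s_d/√n = 2.41/√29 = 0.4475
t = d̄/SE = -2.73/0.4475 = -6.1006
Critical value: t_{0.005,28} = ±2.763
p-value < 0.0001
Decision: reject H₀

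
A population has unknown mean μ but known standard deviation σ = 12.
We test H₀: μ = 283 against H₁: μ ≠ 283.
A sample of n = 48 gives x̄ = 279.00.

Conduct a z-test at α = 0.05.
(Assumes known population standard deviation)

Answer: z = -2.3093, reject H₀

Derivation:
Standard error: SE = σ/√n = 12/√48 = 1.7321
z-statistic: z = (x̄ - μ₀)/SE = (279.00 - 283)/1.7321 = -2.3093
Critical value: ±1.960
p-value = 0.0209
Decision: reject H₀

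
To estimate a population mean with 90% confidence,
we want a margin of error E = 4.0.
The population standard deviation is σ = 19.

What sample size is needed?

Answer: n = 62

Derivation:
z_0.05 = 1.645
n = (z×σ/E)² = (1.645×19/4.0)²
n = 61.0547
Round up: n = 62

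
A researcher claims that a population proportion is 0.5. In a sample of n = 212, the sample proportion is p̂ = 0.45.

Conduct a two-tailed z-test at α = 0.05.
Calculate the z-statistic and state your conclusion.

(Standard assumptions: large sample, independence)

H₀: p = 0.5, H₁: p ≠ 0.5
Standard error: SE = √(p₀(1-p₀)/n) = √(0.5×0.5/212) = 0.034340
z-statistic: z = (p̂ - p₀)/SE = (0.45 - 0.5)/0.034340 = -1.4560
Critical value: z_0.025 = ±1.960
p-value = 0.1454
Decision: fail to reject H₀ at α = 0.05

Answer: z = -1.4560, fail to reject H₀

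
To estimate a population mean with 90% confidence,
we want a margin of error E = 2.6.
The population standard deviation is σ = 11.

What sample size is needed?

z_0.05 = 1.645
n = (z×σ/E)² = (1.645×11/2.6)²
n = 48.4362
Round up: n = 49

Answer: n = 49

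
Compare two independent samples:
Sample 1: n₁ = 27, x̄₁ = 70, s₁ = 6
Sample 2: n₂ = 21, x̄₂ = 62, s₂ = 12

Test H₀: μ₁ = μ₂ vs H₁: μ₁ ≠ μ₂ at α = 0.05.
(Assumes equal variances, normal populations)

Pooled variance: s²_p = [26×6² + 20×12²]/(46) = 82.9565
s_p = 9.1080
SE = s_p×√(1/n₁ + 1/n₂) = 9.1080×√(1/27 + 1/21) = 2.6500
t = (x̄₁ - x̄₂)/SE = (70 - 62)/2.6500 = 3.0189
df = 46, t-critical = ±2.013
Decision: reject H₀

Answer: t = 3.0189, reject H₀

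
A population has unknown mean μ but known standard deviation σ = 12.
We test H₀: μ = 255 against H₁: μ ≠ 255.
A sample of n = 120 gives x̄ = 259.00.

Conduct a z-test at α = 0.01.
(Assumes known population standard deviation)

Standard error: SE = σ/√n = 12/√120 = 1.0954
z-statistic: z = (x̄ - μ₀)/SE = (259.00 - 255)/1.0954 = 3.6516
Critical value: ±2.576
p-value = 0.0003
Decision: reject H₀

Answer: z = 3.6516, reject H₀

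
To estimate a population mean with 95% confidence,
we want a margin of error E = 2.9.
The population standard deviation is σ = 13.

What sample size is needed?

Answer: n = 78

Derivation:
z_0.025 = 1.960
n = (z×σ/E)² = (1.960×13/2.9)²
n = 77.1974
Round up: n = 78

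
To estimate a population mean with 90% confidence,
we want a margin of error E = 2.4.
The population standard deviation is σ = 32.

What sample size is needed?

Answer: n = 482

Derivation:
z_0.05 = 1.645
n = (z×σ/E)² = (1.645×32/2.4)²
n = 481.0711
Round up: n = 482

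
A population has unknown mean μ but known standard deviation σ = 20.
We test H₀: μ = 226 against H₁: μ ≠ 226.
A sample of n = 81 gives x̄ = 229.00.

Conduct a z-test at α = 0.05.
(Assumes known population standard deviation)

Answer: z = 1.3500, fail to reject H₀

Derivation:
Standard error: SE = σ/√n = 20/√81 = 2.2222
z-statistic: z = (x̄ - μ₀)/SE = (229.00 - 226)/2.2222 = 1.3500
Critical value: ±1.960
p-value = 0.1770
Decision: fail to reject H₀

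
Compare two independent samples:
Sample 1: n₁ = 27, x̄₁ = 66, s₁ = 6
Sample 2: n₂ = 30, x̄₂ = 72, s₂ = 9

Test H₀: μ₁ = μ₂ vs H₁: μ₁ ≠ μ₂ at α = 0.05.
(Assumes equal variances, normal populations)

Pooled variance: s²_p = [26×6² + 29×9²]/(55) = 59.7273
s_p = 7.7283
SE = s_p×√(1/n₁ + 1/n₂) = 7.7283×√(1/27 + 1/30) = 2.0501
t = (x̄₁ - x̄₂)/SE = (66 - 72)/2.0501 = -2.9267
df = 55, t-critical = ±2.004
Decision: reject H₀

Answer: t = -2.9267, reject H₀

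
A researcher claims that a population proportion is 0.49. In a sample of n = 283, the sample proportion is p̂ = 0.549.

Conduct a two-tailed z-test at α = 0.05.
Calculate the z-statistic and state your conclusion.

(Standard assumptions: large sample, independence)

H₀: p = 0.49, H₁: p ≠ 0.49
Standard error: SE = √(p₀(1-p₀)/n) = √(0.49×0.51/283) = 0.029716
z-statistic: z = (p̂ - p₀)/SE = (0.549 - 0.49)/0.029716 = 1.9855
Critical value: z_0.025 = ±1.960
p-value = 0.0471
Decision: reject H₀ at α = 0.05

Answer: z = 1.9855, reject H₀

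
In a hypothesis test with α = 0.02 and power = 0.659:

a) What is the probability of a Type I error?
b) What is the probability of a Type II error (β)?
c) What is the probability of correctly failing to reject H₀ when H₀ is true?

Answer: a) 0.02, b) 0.341, c) 0.98

Derivation:
a) Type I error probability = α = 0.02
b) Power = P(reject H₀ | H₁ true) = 1 - β = 0.659, so Type II error probability = β = 1 - Power = 0.341
c) P(fail to reject H₀ | H₀ true) = 1 - α = 0.98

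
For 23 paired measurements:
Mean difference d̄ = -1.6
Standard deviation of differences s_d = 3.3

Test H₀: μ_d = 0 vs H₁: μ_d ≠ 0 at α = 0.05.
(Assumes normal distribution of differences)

Answer: t = -2.3252, reject H₀

Derivation:
df = n - 1 = 22
SE = s_d/√n = 3.3/√23 = 0.6881
t = d̄/SE = -1.6/0.6881 = -2.3252
Critical value: t_{0.025,22} = ±2.074
p-value ≈ 0.0297
Decision: reject H₀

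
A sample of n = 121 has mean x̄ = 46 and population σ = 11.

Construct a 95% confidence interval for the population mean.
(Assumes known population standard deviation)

Confidence level: 95%, α = 0.05
z_0.025 = 1.960
SE = σ/√n = 11/√121 = 1.0000
Margin of error = 1.960 × 1.0000 = 1.9600
CI: x̄ ± margin = 46 ± 1.9600
CI: (44.0400, 47.9600)

Answer: (44.0400, 47.9600)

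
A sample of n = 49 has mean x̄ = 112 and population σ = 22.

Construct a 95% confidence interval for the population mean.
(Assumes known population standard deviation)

Answer: (105.8399, 118.1601)

Derivation:
Confidence level: 95%, α = 0.05
z_0.025 = 1.960
SE = σ/√n = 22/√49 = 3.1429
Margin of error = 1.960 × 3.1429 = 6.1601
CI: x̄ ± margin = 112 ± 6.1601
CI: (105.8399, 118.1601)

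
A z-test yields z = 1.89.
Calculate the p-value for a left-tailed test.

For z = 1.89:
p = P(Z < 1.89) = Φ(1.89) = 0.9706

Answer: p-value ≈ 0.9706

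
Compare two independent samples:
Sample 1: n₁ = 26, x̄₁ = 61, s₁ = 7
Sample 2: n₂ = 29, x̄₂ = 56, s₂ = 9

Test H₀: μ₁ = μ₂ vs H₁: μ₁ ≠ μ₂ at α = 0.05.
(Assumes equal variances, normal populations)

Pooled variance: s²_p = [25×7² + 28×9²]/(53) = 65.9057
s_p = 8.1182
SE = s_p×√(1/n₁ + 1/n₂) = 8.1182×√(1/26 + 1/29) = 2.1926
t = (x̄₁ - x̄₂)/SE = (61 - 56)/2.1926 = 2.2804
df = 53, t-critical = ±2.006
Decision: reject H₀

Answer: t = 2.2804, reject H₀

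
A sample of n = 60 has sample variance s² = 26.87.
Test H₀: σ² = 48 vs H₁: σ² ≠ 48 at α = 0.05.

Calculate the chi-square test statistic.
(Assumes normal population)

Answer: χ² = 33.0277, reject H₀

Derivation:
df = n - 1 = 59
χ² = (n-1)s²/σ₀² = 59×26.87/48 = 33.0277
Critical values: χ²_{0.975,59} = 39.662, χ²_{0.025,59} = 82.117
Rejection region: χ² < 39.662 or χ² > 82.117
Decision: reject H₀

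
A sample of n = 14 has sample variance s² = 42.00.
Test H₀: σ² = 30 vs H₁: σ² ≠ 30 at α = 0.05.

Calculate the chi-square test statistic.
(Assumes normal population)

Answer: χ² = 18.2000, fail to reject H₀

Derivation:
df = n - 1 = 13
χ² = (n-1)s²/σ₀² = 13×42.00/30 = 18.2000
Critical values: χ²_{0.975,13} = 5.009, χ²_{0.025,13} = 24.736
Rejection region: χ² < 5.009 or χ² > 24.736
Decision: fail to reject H₀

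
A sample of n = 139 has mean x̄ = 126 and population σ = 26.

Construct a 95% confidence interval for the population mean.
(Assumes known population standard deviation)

Confidence level: 95%, α = 0.05
z_0.025 = 1.960
SE = σ/√n = 26/√139 = 2.2053
Margin of error = 1.960 × 2.2053 = 4.3224
CI: x̄ ± margin = 126 ± 4.3224
CI: (121.6776, 130.3224)

Answer: (121.6776, 130.3224)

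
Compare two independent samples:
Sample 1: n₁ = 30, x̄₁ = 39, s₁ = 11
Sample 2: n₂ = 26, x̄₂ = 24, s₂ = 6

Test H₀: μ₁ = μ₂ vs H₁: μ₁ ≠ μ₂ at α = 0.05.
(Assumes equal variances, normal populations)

Pooled variance: s²_p = [29×11² + 25×6²]/(54) = 81.6481
s_p = 9.0359
SE = s_p×√(1/n₁ + 1/n₂) = 9.0359×√(1/30 + 1/26) = 2.4211
t = (x̄₁ - x̄₂)/SE = (39 - 24)/2.4211 = 6.1955
df = 54, t-critical = ±2.005
Decision: reject H₀

Answer: t = 6.1955, reject H₀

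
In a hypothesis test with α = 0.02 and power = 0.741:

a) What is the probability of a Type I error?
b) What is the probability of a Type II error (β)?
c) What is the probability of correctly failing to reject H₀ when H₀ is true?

Answer: a) 0.02, b) 0.259, c) 0.98

Derivation:
a) Type I error probability = α = 0.02
b) Power = P(reject H₀ | H₁ true) = 1 - β = 0.741, so Type II error probability = β = 1 - Power = 0.259
c) P(fail to reject H₀ | H₀ true) = 1 - α = 0.98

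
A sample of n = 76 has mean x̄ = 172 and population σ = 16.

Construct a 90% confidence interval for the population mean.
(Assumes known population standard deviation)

Answer: (168.9809, 175.0191)

Derivation:
Confidence level: 90%, α = 0.1
z_0.05 = 1.645
SE = σ/√n = 16/√76 = 1.8353
Margin of error = 1.645 × 1.8353 = 3.0191
CI: x̄ ± margin = 172 ± 3.0191
CI: (168.9809, 175.0191)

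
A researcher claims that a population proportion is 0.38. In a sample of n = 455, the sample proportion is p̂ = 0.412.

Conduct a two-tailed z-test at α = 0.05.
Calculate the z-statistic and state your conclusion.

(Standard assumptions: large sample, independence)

H₀: p = 0.38, H₁: p ≠ 0.38
Standard error: SE = √(p₀(1-p₀)/n) = √(0.38×0.62/455) = 0.022755
z-statistic: z = (p̂ - p₀)/SE = (0.412 - 0.38)/0.022755 = 1.4063
Critical value: z_0.025 = ±1.960
p-value = 0.1596
Decision: fail to reject H₀ at α = 0.05

Answer: z = 1.4063, fail to reject H₀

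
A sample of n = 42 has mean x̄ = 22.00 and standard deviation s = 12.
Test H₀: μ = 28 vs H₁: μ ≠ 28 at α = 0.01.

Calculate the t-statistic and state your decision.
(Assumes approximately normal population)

Answer: t = -3.2404, reject H₀

Derivation:
df = n - 1 = 41
SE = s/√n = 12/√42 = 1.8516
t = (x̄ - μ₀)/SE = (22.00 - 28)/1.8516 = -3.2404
Critical value: t_{0.005,41} = ±2.701
p-value ≈ 0.0024
Decision: reject H₀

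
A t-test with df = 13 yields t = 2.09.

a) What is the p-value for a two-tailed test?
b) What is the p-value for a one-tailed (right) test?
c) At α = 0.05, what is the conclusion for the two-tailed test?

Answer: a) 0.0568, b) 0.0284, c) fail to reject H₀

Derivation:
Using t-distribution with df = 13:
a) Two-tailed: p = 2×P(T > 2.09) = 0.0568
b) One-tailed: p = P(T > 2.09) = 0.0284
c) 0.0568 ≥ 0.05, fail to reject H₀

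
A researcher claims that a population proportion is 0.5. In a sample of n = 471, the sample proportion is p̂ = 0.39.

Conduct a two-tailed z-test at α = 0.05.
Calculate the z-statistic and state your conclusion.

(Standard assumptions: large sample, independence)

H₀: p = 0.5, H₁: p ≠ 0.5
Standard error: SE = √(p₀(1-p₀)/n) = √(0.5×0.5/471) = 0.023039
z-statistic: z = (p̂ - p₀)/SE = (0.39 - 0.5)/0.023039 = -4.7745
Critical value: z_0.025 = ±1.960
p-value < 0.0001
Decision: reject H₀ at α = 0.05

Answer: z = -4.7745, reject H₀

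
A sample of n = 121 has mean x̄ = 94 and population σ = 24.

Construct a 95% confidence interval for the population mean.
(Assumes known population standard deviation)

Answer: (89.7237, 98.2763)

Derivation:
Confidence level: 95%, α = 0.05
z_0.025 = 1.960
SE = σ/√n = 24/√121 = 2.1818
Margin of error = 1.960 × 2.1818 = 4.2763
CI: x̄ ± margin = 94 ± 4.2763
CI: (89.7237, 98.2763)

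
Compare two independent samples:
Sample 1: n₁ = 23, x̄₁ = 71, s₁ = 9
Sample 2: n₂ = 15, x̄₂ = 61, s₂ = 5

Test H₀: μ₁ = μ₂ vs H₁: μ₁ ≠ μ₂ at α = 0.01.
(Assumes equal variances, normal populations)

Pooled variance: s²_p = [22×9² + 14×5²]/(36) = 59.2222
s_p = 7.6956
SE = s_p×√(1/n₁ + 1/n₂) = 7.6956×√(1/23 + 1/15) = 2.5540
t = (x̄₁ - x̄₂)/SE = (71 - 61)/2.5540 = 3.9154
df = 36, t-critical = ±2.719
Decision: reject H₀

Answer: t = 3.9154, reject H₀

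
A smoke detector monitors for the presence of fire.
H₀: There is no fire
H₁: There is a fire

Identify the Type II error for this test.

Answer: The alarm fails to sound when there actually is a fire

Derivation:
Type I error (α): Rejecting H₀ when H₀ is true
Type II error (β): Failing to reject H₀ when H₁ is true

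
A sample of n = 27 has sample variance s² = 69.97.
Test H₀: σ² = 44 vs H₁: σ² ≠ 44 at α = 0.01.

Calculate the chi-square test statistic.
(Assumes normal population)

df = n - 1 = 26
χ² = (n-1)s²/σ₀² = 26×69.97/44 = 41.3459
Critical values: χ²_{0.995,26} = 11.160, χ²_{0.005,26} = 48.290
Rejection region: χ² < 11.160 or χ² > 48.290
Decision: fail to reject H₀

Answer: χ² = 41.3459, fail to reject H₀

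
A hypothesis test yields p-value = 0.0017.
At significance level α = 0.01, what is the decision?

Answer: reject H₀

Derivation:
Compare p-value to α:
0.0017 < 0.01
Decision: reject H₀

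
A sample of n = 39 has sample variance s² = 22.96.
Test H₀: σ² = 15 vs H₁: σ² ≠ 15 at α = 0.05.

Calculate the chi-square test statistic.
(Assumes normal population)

Answer: χ² = 58.1653, reject H₀

Derivation:
df = n - 1 = 38
χ² = (n-1)s²/σ₀² = 38×22.96/15 = 58.1653
Critical values: χ²_{0.975,38} = 22.878, χ²_{0.025,38} = 56.896
Rejection region: χ² < 22.878 or χ² > 56.896
Decision: reject H₀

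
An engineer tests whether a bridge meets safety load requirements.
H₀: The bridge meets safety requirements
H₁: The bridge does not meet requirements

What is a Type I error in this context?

Type I error (α): Rejecting H₀ when H₀ is true
Type II error (β): Failing to reject H₀ when H₁ is true

Answer: Unnecessarily closing a safe bridge for repairs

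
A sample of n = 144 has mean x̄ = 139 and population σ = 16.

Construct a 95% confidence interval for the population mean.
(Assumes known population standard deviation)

Confidence level: 95%, α = 0.05
z_0.025 = 1.960
SE = σ/√n = 16/√144 = 1.3333
Margin of error = 1.960 × 1.3333 = 2.6133
CI: x̄ ± margin = 139 ± 2.6133
CI: (136.3867, 141.6133)

Answer: (136.3867, 141.6133)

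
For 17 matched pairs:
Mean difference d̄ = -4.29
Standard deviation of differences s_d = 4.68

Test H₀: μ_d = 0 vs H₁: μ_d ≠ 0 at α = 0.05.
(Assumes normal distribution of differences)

Answer: t = -3.7794, reject H₀

Derivation:
df = n - 1 = 16
SE = s_d/√n = 4.68/√17 = 1.1351
t = d̄/SE = -4.29/1.1351 = -3.7794
Critical value: t_{0.025,16} = ±2.120
p-value ≈ 0.0016
Decision: reject H₀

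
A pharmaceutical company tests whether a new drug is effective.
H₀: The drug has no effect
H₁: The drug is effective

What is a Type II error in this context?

A Type I error (probability α) occurs when we reject a true H₀.
A Type II error (probability β) occurs when we fail to reject a false H₀.

Answer: Failing to detect the drug's effect when it actually works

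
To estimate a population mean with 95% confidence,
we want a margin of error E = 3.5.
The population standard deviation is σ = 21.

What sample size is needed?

z_0.025 = 1.960
n = (z×σ/E)² = (1.960×21/3.5)²
n = 138.2976
Round up: n = 139

Answer: n = 139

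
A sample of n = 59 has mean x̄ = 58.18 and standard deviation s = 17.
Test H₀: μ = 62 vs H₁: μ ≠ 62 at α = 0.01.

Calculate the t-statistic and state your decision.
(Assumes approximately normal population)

Answer: t = -1.7260, fail to reject H₀

Derivation:
df = n - 1 = 58
SE = s/√n = 17/√59 = 2.2132
t = (x̄ - μ₀)/SE = (58.18 - 62)/2.2132 = -1.7260
Critical value: t_{0.005,58} = ±2.663
p-value ≈ 0.0897
Decision: fail to reject H₀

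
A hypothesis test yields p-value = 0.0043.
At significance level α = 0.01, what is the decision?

Compare p-value to α:
0.0043 < 0.01
Decision: reject H₀

Answer: reject H₀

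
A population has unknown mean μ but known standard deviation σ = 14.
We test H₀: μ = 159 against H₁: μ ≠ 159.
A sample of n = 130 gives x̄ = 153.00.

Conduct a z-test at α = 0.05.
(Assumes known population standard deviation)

Standard error: SE = σ/√n = 14/√130 = 1.2279
z-statistic: z = (x̄ - μ₀)/SE = (153.00 - 159)/1.2279 = -4.8864
Critical value: ±1.960
p-value < 0.0001
Decision: reject H₀

Answer: z = -4.8864, reject H₀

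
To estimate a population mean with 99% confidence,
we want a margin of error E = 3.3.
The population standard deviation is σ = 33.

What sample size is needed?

Answer: n = 664

Derivation:
z_0.005 = 2.576
n = (z×σ/E)² = (2.576×33/3.3)²
n = 663.5776
Round up: n = 664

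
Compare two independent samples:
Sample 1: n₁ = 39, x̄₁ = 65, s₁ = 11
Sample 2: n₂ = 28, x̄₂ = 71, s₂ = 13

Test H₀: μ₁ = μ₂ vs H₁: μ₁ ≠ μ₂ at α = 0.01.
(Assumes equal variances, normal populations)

Pooled variance: s²_p = [38×11² + 27×13²]/(65) = 140.9385
s_p = 11.8718
SE = s_p×√(1/n₁ + 1/n₂) = 11.8718×√(1/39 + 1/28) = 2.9406
t = (x̄₁ - x̄₂)/SE = (65 - 71)/2.9406 = -2.0404
df = 65, t-critical = ±2.654
Decision: fail to reject H₀

Answer: t = -2.0404, fail to reject H₀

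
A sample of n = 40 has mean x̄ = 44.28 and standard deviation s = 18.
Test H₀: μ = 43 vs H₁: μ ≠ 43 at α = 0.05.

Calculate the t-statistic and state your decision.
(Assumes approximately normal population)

df = n - 1 = 39
SE = s/√n = 18/√40 = 2.8460
t = (x̄ - μ₀)/SE = (44.28 - 43)/2.8460 = 0.4498
Critical value: t_{0.025,39} = ±2.023
p-value ≈ 0.6553
Decision: fail to reject H₀

Answer: t = 0.4498, fail to reject H₀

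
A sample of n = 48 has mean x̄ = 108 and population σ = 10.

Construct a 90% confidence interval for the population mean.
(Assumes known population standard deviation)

Confidence level: 90%, α = 0.1
z_0.05 = 1.645
SE = σ/√n = 10/√48 = 1.4434
Margin of error = 1.645 × 1.4434 = 2.3744
CI: x̄ ± margin = 108 ± 2.3744
CI: (105.6256, 110.3744)

Answer: (105.6256, 110.3744)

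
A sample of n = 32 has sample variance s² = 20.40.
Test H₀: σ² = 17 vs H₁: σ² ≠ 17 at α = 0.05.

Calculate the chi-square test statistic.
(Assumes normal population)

Answer: χ² = 37.2000, fail to reject H₀

Derivation:
df = n - 1 = 31
χ² = (n-1)s²/σ₀² = 31×20.40/17 = 37.2000
Critical values: χ²_{0.975,31} = 17.539, χ²_{0.025,31} = 48.232
Rejection region: χ² < 17.539 or χ² > 48.232
Decision: fail to reject H₀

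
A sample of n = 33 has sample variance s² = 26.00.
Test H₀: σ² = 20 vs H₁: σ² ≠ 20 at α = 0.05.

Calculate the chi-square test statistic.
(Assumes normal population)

Answer: χ² = 41.6000, fail to reject H₀

Derivation:
df = n - 1 = 32
χ² = (n-1)s²/σ₀² = 32×26.00/20 = 41.6000
Critical values: χ²_{0.975,32} = 18.291, χ²_{0.025,32} = 49.480
Rejection region: χ² < 18.291 or χ² > 49.480
Decision: fail to reject H₀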